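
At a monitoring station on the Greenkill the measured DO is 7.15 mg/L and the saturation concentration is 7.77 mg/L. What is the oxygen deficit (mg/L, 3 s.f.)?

D = C_s − C = 7.77 − 7.15 = 0.620 mg/L.

D ≈ 0.620 mg/L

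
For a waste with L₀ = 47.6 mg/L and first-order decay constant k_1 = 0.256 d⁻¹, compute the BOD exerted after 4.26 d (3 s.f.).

y ≈ 31.6 mg/L

y_t = L₀(1 − e^(−k_1 t)) = 47.6 × (1 − e^(−0.256×4.26))
= 47.6 × (1 − 0.3360) = 47.6 × 0.6640 = 31.61 mg/L.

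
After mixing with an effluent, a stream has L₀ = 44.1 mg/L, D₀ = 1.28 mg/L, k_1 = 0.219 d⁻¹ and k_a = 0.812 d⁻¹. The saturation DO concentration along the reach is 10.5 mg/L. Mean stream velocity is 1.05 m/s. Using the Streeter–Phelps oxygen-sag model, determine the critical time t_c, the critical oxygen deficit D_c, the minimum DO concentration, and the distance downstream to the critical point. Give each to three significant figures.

At the critical point dD/dt = 0, so k_1 L₀ e^(−k_1 t) = k_a D. Substituting D(t) from the Streeter–Phelps equation and solving for t gives
t_c = ln[(k_a/k_1)(1 − D₀(k_a−k_1)/(k_1 L₀))] / (k_a−k_1).
Here k_a−k_1 = 0.5930 d⁻¹ and 1 − D₀(k_a−k_1)/(k_1 L₀) = 1 − 1.28×0.5930/(0.219×44.1) = 0.9214, so
t_c = ln(3.708 × 0.9214) / 0.5930 = 1.229 / 0.5930 = 2.072 d.
L(t_c) = L₀ e^(−k_1 t_c) = 44.1 × 0.6353 = 28.01 mg/L, and at the critical point k_a D_c = k_1 L, so D_c = (0.219/0.812) × 28.01 = 7.556 mg/L.
Minimum DO = C_s − D_c = 10.5 − 7.556 = 2.944 mg/L.
x_c = v t_c = 1.05 m/s × 2.072 d × 86400 s/d = 188000 m ≈ 188 km.

t_c ≈ 2.07 d; D_c ≈ 7.56 mg/L; min DO ≈ 2.94 mg/L; x_c ≈ 188 km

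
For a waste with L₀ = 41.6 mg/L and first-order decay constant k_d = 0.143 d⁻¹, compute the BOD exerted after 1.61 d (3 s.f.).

y_t = L₀(1 − e^(−k_d t)) = 41.6 × (1 − e^(−0.143×1.61))
= 41.6 × (1 − 0.7944) = 41.6 × 0.2056 = 8.555 mg/L.

y ≈ 8.56 mg/L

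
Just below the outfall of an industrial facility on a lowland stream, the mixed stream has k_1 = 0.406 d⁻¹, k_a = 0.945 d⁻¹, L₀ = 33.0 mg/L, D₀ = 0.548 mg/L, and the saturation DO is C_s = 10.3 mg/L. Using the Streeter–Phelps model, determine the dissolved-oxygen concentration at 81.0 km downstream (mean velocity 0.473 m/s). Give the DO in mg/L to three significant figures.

Travel time t = x/v = 81.0 km / (0.473 m/s) = 81000 m / 0.473 m/s = 171200 s = 1.982 d.
k_1 L₀/(k_a−k_1) = 0.406×33.0/(0.945−0.406) = 13.40/0.5390 = 24.86 mg/L.
e^(−k_1 t) = e^(−0.406×1.982) = 0.4472; e^(−k_a t) = e^(−0.945×1.982) = 0.1537.
D = 24.86 × (0.4472 − 0.1537) + 0.548 × 0.1537 = 7.297 + 0.08421 = 7.381 mg/L.
DO = C_s − D = 10.3 − 7.381 = 2.919 mg/L.

DO ≈ 2.92 mg/L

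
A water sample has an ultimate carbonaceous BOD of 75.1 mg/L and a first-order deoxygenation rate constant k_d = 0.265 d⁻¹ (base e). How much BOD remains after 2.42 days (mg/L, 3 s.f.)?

L_t = L₀ e^(−k_d t) = 75.1 × e^(−0.265×2.42) = 75.1 × 0.5266 = 39.55 mg/L.

L ≈ 39.5 mg/L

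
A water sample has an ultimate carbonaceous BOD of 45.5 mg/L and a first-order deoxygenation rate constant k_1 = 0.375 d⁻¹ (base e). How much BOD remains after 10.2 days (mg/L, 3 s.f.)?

L ≈ 0.993 mg/L

L_t = L₀ e^(−k_1 t) = 45.5 × e^(−0.375×10.2) = 45.5 × 0.02182 = 0.9927 mg/L.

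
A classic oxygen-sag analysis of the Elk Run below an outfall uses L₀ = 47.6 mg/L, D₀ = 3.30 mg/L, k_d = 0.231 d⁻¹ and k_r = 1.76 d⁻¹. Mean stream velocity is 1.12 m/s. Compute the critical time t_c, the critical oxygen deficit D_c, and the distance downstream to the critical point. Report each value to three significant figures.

t_c ≈ 0.926 d; D_c ≈ 5.04 mg/L; x_c ≈ 89.6 km

At the critical point dD/dt = 0, so k_d L₀ e^(−k_d t) = k_r D. Substituting D(t) from the Streeter–Phelps equation and solving for t gives
t_c = ln[(k_r/k_d)(1 − D₀(k_r−k_d)/(k_d L₀))] / (k_r−k_d).
Here k_r−k_d = 1.529 d⁻¹ and 1 − D₀(k_r−k_d)/(k_d L₀) = 1 − 3.30×1.529/(0.231×47.6) = 0.5411, so
t_c = ln(7.619 × 0.5411) / 1.529 = 1.417 / 1.529 = 0.9264 d.
D_c = (k_d/k_r) L₀ e^(−k_d t_c) = (0.231/1.76) × 47.6 × e^(−0.231×0.9264) = 0.1313 × 47.6 × 0.8073 = 5.044 mg/L.
x_c = v t_c = 1.12 m/s × 0.9264 d × 86400 s/d = 89650 m ≈ 89.6 km.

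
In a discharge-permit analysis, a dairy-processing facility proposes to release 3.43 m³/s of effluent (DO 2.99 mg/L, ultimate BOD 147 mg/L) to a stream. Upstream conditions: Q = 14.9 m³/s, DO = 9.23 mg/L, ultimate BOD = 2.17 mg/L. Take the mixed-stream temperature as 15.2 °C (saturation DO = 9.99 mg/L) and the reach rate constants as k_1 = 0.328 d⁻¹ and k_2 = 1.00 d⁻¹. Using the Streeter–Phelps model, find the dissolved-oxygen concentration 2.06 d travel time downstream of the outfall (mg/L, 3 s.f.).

DO ≈ 4.30 mg/L

Mixed DO = (14.9×9.23 + 3.43×2.99)/(14.9+3.43) = 147.8/18.33 = 8.062 mg/L.
Mixed L₀ = (14.9×2.17 + 3.43×147)/(18.33) = 536.5/18.33 = 29.27 mg/L.
Initial deficit D₀ = C_s − DO₀ = 9.99 − 8.062 = 1.928 mg/L.
D(2.06) = [0.328×29.27/(1.00−0.328)](e^(−0.328×2.06) − e^(−1.00×2.06)) + 1.928 e^(−1.00×2.06)
= 14.29 × (0.5088 − 0.1275) + 1.928 × 0.1275 = 5.694 mg/L.
DO = 9.99 − 5.694 = 4.296 mg/L.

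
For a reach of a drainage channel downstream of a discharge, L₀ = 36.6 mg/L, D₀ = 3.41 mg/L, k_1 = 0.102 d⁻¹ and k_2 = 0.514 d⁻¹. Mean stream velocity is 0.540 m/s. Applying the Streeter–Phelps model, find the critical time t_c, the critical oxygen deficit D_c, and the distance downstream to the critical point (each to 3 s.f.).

t_c = [1/(k_2−k_1)] ln[(k_2/k_1)(1 − D₀(k_2−k_1)/(k_1 L₀))]
= [1/(0.514−0.102)] ln[(0.514/0.102)(1 − 3.41×0.4120/(0.102×36.6))]
= (1/0.4120) ln[5.039 × 0.6237] = 2.427 × ln(3.143) = 2.427 × 1.145 = 2.779 d.
L(t_c) = L₀ e^(−k_1 t_c) = 36.6 × 0.7531 = 27.57 mg/L, and at the critical point k_2 D_c = k_1 L, so D_c = (0.102/0.514) × 27.57 = 5.470 mg/L.
x_c = v t_c = 0.540 m/s × 2.779 d × 86400 s/d = 129700 m ≈ 130 km.

t_c ≈ 2.78 d; D_c ≈ 5.47 mg/L; x_c ≈ 130 km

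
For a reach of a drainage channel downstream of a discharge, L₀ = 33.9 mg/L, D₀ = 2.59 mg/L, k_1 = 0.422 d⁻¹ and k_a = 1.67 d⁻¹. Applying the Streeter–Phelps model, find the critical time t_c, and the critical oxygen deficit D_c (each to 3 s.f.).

t_c ≈ 0.897 d; D_c ≈ 5.87 mg/L

With k_a/k_1 = 3.957 and 1 − D₀(k_a−k_1)/(k_1 L₀) = 0.7741,
t_c = ln(3.957 × 0.7741) / (1.67 − 0.422) = ln(3.063) / 1.248 = 1.119/1.248 = 0.8970 d.
D_c = (k_1/k_a) L₀ e^(−k_1 t_c) = (0.422/1.67) × 33.9 × e^(−0.422×0.8970) = 0.2527 × 33.9 × 0.6849 = 5.867 mg/L.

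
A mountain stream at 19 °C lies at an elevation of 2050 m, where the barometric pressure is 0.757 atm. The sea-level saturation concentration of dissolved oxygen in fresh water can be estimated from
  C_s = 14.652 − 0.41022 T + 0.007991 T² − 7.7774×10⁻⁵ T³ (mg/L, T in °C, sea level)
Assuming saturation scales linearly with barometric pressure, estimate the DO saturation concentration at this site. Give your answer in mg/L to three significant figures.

C_s ≈ 6.97 mg/L

At sea level: C_s = 14.652 − 0.41022×19 + 0.007991×19² − 7.7774×10⁻⁵×19³ = 9.209 mg/L.
Pressure correction: C_s' = 9.209 × 0.757 = 6.971 mg/L.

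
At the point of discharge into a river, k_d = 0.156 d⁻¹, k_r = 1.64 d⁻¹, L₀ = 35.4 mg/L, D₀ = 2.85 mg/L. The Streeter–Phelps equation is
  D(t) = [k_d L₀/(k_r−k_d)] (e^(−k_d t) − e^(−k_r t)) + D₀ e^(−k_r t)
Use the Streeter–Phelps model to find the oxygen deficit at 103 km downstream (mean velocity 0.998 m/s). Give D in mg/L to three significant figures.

Travel time t = x/v = 103 km / (0.998 m/s) = 103000 m / 0.998 m/s = 103200 s = 1.195 d.
k_d L₀/(k_r−k_d) = 0.156×35.4/(1.64−0.156) = 5.522/1.484 = 3.721 mg/L.
e^(−k_d t) = e^(−0.156×1.195) = 0.8300; e^(−k_r t) = e^(−1.64×1.195) = 0.1410.
D = 3.721 × (0.8300 − 0.1410) + 2.85 × 0.1410 = 2.564 + 0.4018 = 2.966 mg/L.

D ≈ 2.97 mg/L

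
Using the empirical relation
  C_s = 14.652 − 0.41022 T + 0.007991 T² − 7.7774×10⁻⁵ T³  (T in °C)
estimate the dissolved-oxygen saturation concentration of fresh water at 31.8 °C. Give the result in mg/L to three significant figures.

C_s ≈ 7.19 mg/L

C_s = 14.652 − 0.41022×31.8 + 0.007991×31.8² − 7.7774×10⁻⁵×31.8³ = 7.187 mg/L.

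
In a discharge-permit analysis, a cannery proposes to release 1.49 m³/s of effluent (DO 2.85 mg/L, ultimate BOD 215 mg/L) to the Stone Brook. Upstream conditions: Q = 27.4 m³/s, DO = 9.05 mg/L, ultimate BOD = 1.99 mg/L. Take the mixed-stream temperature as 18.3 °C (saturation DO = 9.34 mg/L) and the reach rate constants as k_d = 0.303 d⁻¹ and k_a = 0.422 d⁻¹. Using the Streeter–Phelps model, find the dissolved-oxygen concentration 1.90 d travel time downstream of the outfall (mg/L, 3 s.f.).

Mixed DO = (27.4×9.05 + 1.49×2.85)/(27.4+1.49) = 252.2/28.89 = 8.730 mg/L.
Mixed L₀ = (27.4×1.99 + 1.49×215)/(28.89) = 374.9/28.89 = 12.98 mg/L.
Initial deficit D₀ = C_s − DO₀ = 9.34 − 8.730 = 0.6098 mg/L.
D(1.90) = [0.303×12.98/(0.422−0.303)](e^(−0.303×1.90) − e^(−0.422×1.90)) + 0.6098 e^(−0.422×1.90)
= 33.04 × (0.5623 − 0.4485) + 0.6098 × 0.4485 = 4.033 mg/L.
DO = 9.34 − 4.033 = 5.307 mg/L.

DO ≈ 5.31 mg/L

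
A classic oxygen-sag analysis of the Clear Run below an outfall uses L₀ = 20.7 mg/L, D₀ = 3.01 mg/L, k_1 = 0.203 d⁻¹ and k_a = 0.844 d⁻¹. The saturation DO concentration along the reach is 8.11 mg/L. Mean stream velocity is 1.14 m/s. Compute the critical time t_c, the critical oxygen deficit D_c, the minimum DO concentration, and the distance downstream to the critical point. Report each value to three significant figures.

t_c ≈ 1.26 d; D_c ≈ 3.85 mg/L; min DO ≈ 4.26 mg/L; x_c ≈ 125 km

At the critical point dD/dt = 0, so k_1 L₀ e^(−k_1 t) = k_a D. Substituting D(t) from the Streeter–Phelps equation and solving for t gives
t_c = ln[(k_a/k_1)(1 − D₀(k_a−k_1)/(k_1 L₀))] / (k_a−k_1).
Here k_a−k_1 = 0.6410 d⁻¹ and 1 − D₀(k_a−k_1)/(k_1 L₀) = 1 − 3.01×0.6410/(0.203×20.7) = 0.5408, so
t_c = ln(4.158 × 0.5408) / 0.6410 = 0.8103 / 0.6410 = 1.264 d.
L(t_c) = L₀ e^(−k_1 t_c) = 20.7 × 0.7737 = 16.01 mg/L, and at the critical point k_a D_c = k_1 L, so D_c = (0.203/0.844) × 16.01 = 3.852 mg/L.
Minimum DO = C_s − D_c = 8.11 − 3.852 = 4.258 mg/L.
x_c = v t_c = 1.14 m/s × 1.264 d × 86400 s/d = 124500 m ≈ 125 km.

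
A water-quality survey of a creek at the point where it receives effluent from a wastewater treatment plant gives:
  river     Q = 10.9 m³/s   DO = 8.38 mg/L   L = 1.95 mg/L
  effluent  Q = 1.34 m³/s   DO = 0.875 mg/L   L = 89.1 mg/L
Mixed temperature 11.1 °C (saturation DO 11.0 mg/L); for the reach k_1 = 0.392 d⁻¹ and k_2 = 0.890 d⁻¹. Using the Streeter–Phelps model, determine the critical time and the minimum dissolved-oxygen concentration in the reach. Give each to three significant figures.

t_c ≈ 0.685 d; minimum DO ≈ 7.13 mg/L

Mixed DO = (10.9×8.38 + 1.34×0.875)/(10.9+1.34) = 92.51/12.24 = 7.558 mg/L.
Mixed L₀ = (10.9×1.95 + 1.34×89.1)/(12.24) = 140.6/12.24 = 11.49 mg/L.
Initial deficit D₀ = C_s − DO₀ = 11.0 − 7.558 = 3.442 mg/L.
t_c = (1/0.4980) ln[(0.890/0.392)(1 − 3.442×0.4980/(0.392×11.49))] = 2.008 × ln(1.407) = 0.6850 d.
D_c = (0.392/0.890) × 11.49 × e^(−0.392×0.6850) = 0.4404 × 11.49 × 0.7645 = 3.869 mg/L.
Minimum DO = 11.0 − 3.869 = 7.131 mg/L.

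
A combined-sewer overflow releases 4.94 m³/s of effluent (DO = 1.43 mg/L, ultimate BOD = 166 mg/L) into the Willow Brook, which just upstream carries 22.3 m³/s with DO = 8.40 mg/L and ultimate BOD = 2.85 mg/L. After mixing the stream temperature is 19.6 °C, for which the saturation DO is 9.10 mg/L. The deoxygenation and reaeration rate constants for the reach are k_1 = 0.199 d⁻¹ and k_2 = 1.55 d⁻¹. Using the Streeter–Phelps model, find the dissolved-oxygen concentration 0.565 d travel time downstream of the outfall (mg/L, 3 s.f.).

DO ≈ 6.00 mg/L

Mixed DO = (22.3×8.40 + 4.94×1.43)/(22.3+4.94) = 194.4/27.24 = 7.136 mg/L.
Mixed L₀ = (22.3×2.85 + 4.94×166)/(27.24) = 883.6/27.24 = 32.44 mg/L.
Initial deficit D₀ = C_s − DO₀ = 9.10 − 7.136 = 1.964 mg/L.
D(0.565) = [0.199×32.44/(1.55−0.199)](e^(−0.199×0.565) − e^(−1.55×0.565)) + 1.964 e^(−1.55×0.565)
= 4.778 × (0.8937 − 0.4165) + 1.964 × 0.4165 = 3.098 mg/L.
DO = 9.10 − 3.098 = 6.002 mg/L.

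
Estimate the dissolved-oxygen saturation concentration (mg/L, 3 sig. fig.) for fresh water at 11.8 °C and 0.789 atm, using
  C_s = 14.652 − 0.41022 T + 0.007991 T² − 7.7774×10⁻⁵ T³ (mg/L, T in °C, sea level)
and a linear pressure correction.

At sea level: C_s = 14.652 − 0.41022×11.8 + 0.007991×11.8² − 7.7774×10⁻⁵×11.8³ = 10.80 mg/L.
Pressure correction: C_s' = 10.80 × 0.789 = 8.518 mg/L.

C_s ≈ 8.52 mg/L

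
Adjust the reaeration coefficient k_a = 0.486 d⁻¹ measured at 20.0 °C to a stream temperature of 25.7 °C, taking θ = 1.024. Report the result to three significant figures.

k_a ≈ 0.556 d⁻¹

k_a(T₂) = k_a(T₁) · θ^(T₂−T₁) = 0.486 × 1.024^(25.7−20.0)
= 0.486 × 1.024^5.70 = 0.486 × 1.145 = 0.5563 d⁻¹.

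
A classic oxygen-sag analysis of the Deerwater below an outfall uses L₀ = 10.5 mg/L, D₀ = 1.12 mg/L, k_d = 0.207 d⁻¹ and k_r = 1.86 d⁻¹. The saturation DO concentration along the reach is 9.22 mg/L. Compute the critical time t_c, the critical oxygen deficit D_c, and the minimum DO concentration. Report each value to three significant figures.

t_c ≈ 0.173 d; D_c ≈ 1.13 mg/L; min DO ≈ 8.09 mg/L

t_c = [1/(k_r−k_d)] ln[(k_r/k_d)(1 − D₀(k_r−k_d)/(k_d L₀))]
= [1/(1.86−0.207)] ln[(1.86/0.207)(1 − 1.12×1.653/(0.207×10.5))]
= (1/1.653) ln[8.986 × 0.1482] = 0.6050 × ln(1.332) = 0.6050 × 0.2865 = 0.1733 d.
L(t_c) = L₀ e^(−k_d t_c) = 10.5 × 0.9648 = 10.13 mg/L, and at the critical point k_r D_c = k_d L, so D_c = (0.207/1.86) × 10.13 = 1.127 mg/L.
Minimum DO = C_s − D_c = 9.22 − 1.127 = 8.093 mg/L.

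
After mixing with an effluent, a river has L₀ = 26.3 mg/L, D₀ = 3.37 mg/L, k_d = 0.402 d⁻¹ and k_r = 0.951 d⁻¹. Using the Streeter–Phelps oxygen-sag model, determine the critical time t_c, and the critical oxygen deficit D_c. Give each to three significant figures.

t_c ≈ 1.22 d; D_c ≈ 6.81 mg/L

With k_r/k_d = 2.366 and 1 − D₀(k_r−k_d)/(k_d L₀) = 0.8250,
t_c = ln(2.366 × 0.8250) / (0.951 − 0.402) = ln(1.952) / 0.5490 = 0.6687/0.5490 = 1.218 d.
D_c = (k_d/k_r) L₀ e^(−k_d t_c) = (0.402/0.951) × 26.3 × e^(−0.402×1.218) = 0.4227 × 26.3 × 0.6128 = 6.813 mg/L.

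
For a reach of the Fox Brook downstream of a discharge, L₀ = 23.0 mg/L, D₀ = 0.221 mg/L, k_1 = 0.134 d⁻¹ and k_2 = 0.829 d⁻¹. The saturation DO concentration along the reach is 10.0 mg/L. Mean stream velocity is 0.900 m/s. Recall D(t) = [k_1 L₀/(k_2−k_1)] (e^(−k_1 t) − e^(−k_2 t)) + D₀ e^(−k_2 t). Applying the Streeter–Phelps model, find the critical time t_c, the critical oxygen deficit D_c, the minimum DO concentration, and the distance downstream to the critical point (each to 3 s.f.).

t_c = [1/(k_2−k_1)] ln[(k_2/k_1)(1 − D₀(k_2−k_1)/(k_1 L₀))]
= [1/(0.829−0.134)] ln[(0.829/0.134)(1 − 0.221×0.6950/(0.134×23.0))]
= (1/0.6950) ln[6.187 × 0.9502] = 1.439 × ln(5.878) = 1.439 × 1.771 = 2.549 d.
D_c = (k_1/k_2) L₀ e^(−k_1 t_c) = (0.134/0.829) × 23.0 × e^(−0.134×2.549) = 0.1616 × 23.0 × 0.7107 = 2.642 mg/L.
Minimum DO = C_s − D_c = 10.0 − 2.642 = 7.358 mg/L.
x_c = v t_c = 0.900 m/s × 2.549 d × 86400 s/d = 198200 m ≈ 198 km.

t_c ≈ 2.55 d; D_c ≈ 2.64 mg/L; min DO ≈ 7.36 mg/L; x_c ≈ 198 km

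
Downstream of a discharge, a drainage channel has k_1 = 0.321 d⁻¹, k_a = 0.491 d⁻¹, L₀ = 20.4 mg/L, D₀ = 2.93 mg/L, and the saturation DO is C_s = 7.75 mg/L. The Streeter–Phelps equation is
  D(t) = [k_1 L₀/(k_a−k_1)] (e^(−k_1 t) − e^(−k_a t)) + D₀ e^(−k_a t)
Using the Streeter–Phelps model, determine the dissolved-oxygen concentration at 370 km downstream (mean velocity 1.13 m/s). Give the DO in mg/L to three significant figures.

Travel time t = x/v = 370 km / (1.13 m/s) = 370000 m / 1.13 m/s = 327400 s = 3.790 d.
k_1 L₀/(k_a−k_1) = 0.321×20.4/(0.491−0.321) = 6.548/0.1700 = 38.52 mg/L.
e^(−k_1 t) = e^(−0.321×3.790) = 0.2963; e^(−k_a t) = e^(−0.491×3.790) = 0.1556.
D = 38.52 × (0.2963 − 0.1556) + 2.93 × 0.1556 = 5.420 + 0.4558 = 5.876 mg/L.
DO = C_s − D = 7.75 − 5.876 = 1.874 mg/L.

DO ≈ 1.87 mg/L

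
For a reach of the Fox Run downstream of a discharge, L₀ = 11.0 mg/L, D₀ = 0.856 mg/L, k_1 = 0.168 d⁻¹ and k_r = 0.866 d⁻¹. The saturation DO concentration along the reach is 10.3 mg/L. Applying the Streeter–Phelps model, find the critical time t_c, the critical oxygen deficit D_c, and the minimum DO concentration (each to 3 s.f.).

With k_r/k_1 = 5.155 and 1 − D₀(k_r−k_1)/(k_1 L₀) = 0.6767,
t_c = ln(5.155 × 0.6767) / (0.866 − 0.168) = ln(3.488) / 0.6980 = 1.249/0.6980 = 1.790 d.
D_c = (k_1/k_r) L₀ e^(−k_1 t_c) = (0.168/0.866) × 11.0 × e^(−0.168×1.790) = 0.1940 × 11.0 × 0.7403 = 1.580 mg/L.
Minimum DO = C_s − D_c = 10.3 − 1.580 = 8.720 mg/L.

t_c ≈ 1.79 d; D_c ≈ 1.58 mg/L; min DO ≈ 8.72 mg/L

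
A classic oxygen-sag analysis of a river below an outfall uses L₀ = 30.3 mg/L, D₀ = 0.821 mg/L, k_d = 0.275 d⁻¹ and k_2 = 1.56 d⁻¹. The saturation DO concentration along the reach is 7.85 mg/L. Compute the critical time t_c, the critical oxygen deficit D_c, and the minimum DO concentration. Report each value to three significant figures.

t_c ≈ 1.25 d; D_c ≈ 3.79 mg/L; min DO ≈ 4.06 mg/L

At the critical point dD/dt = 0, so k_d L₀ e^(−k_d t) = k_2 D. Substituting D(t) from the Streeter–Phelps equation and solving for t gives
t_c = ln[(k_2/k_d)(1 − D₀(k_2−k_d)/(k_d L₀))] / (k_2−k_d).
Here k_2−k_d = 1.285 d⁻¹ and 1 − D₀(k_2−k_d)/(k_d L₀) = 1 − 0.821×1.285/(0.275×30.3) = 0.8734, so
t_c = ln(5.673 × 0.8734) / 1.285 = 1.600 / 1.285 = 1.245 d.
L(t_c) = L₀ e^(−k_d t_c) = 30.3 × 0.7100 = 21.51 mg/L, and at the critical point k_2 D_c = k_d L, so D_c = (0.275/1.56) × 21.51 = 3.792 mg/L.
Minimum DO = C_s − D_c = 7.85 − 3.792 = 4.058 mg/L.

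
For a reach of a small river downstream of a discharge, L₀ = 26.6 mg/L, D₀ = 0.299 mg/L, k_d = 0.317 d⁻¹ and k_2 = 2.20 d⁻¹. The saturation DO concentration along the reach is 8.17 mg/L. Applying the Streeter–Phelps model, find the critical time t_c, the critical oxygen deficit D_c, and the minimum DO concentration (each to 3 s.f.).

t_c = [1/(k_2−k_d)] ln[(k_2/k_d)(1 − D₀(k_2−k_d)/(k_d L₀))]
= [1/(2.20−0.317)] ln[(2.20/0.317)(1 − 0.299×1.883/(0.317×26.6))]
= (1/1.883) ln[6.940 × 0.9332] = 0.5311 × ln(6.477) = 0.5311 × 1.868 = 0.9921 d.
L(t_c) = L₀ e^(−k_d t_c) = 26.6 × 0.7301 = 19.42 mg/L, and at the critical point k_2 D_c = k_d L, so D_c = (0.317/2.20) × 19.42 = 2.799 mg/L.
Minimum DO = C_s − D_c = 8.17 − 2.799 = 5.371 mg/L.

t_c ≈ 0.992 d; D_c ≈ 2.80 mg/L; min DO ≈ 5.37 mg/L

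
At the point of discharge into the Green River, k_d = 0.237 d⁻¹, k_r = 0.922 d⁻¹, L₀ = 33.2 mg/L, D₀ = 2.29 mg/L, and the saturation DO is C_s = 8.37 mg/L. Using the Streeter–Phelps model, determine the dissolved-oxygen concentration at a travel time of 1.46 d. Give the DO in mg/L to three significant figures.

DO ≈ 2.64 mg/L

k_d L₀/(k_r−k_d) = 0.237×33.2/(0.922−0.237) = 7.868/0.6850 = 11.49 mg/L.
e^(−k_d t) = e^(−0.237×1.460) = 0.7075; e^(−k_r t) = e^(−0.922×1.460) = 0.2602.
D = 11.49 × (0.7075 − 0.2602) + 2.29 × 0.2602 = 5.137 + 0.5960 = 5.733 mg/L.
DO = C_s − D = 8.37 − 5.733 = 2.637 mg/L.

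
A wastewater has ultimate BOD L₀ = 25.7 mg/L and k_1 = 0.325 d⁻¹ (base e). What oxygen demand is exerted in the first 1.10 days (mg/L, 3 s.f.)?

y ≈ 7.72 mg/L

y_t = L₀(1 − e^(−k_1 t)) = 25.7 × (1 − e^(−0.325×1.10))
= 25.7 × (1 − 0.6994) = 25.7 × 0.3006 = 7.725 mg/L.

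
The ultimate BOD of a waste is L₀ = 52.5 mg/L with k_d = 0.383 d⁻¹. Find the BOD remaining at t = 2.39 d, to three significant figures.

L ≈ 21.0 mg/L

L_t = L₀ e^(−k_d t) = 52.5 × e^(−0.383×2.39) = 52.5 × 0.4004 = 21.02 mg/L.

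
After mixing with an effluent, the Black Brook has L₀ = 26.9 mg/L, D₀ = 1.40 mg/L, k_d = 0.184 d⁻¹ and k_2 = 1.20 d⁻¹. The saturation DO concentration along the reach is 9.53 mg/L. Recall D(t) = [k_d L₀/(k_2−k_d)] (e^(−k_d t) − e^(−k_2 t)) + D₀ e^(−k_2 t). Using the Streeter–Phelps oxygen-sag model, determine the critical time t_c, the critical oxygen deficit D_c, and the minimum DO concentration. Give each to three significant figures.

t_c ≈ 1.51 d; D_c ≈ 3.12 mg/L; min DO ≈ 6.41 mg/L

At the critical point dD/dt = 0, so k_d L₀ e^(−k_d t) = k_2 D. Substituting D(t) from the Streeter–Phelps equation and solving for t gives
t_c = ln[(k_2/k_d)(1 − D₀(k_2−k_d)/(k_d L₀))] / (k_2−k_d).
Here k_2−k_d = 1.016 d⁻¹ and 1 − D₀(k_2−k_d)/(k_d L₀) = 1 − 1.40×1.016/(0.184×26.9) = 0.7126, so
t_c = ln(6.522 × 0.7126) / 1.016 = 1.536 / 1.016 = 1.512 d.
D_c = (k_d/k_2) L₀ e^(−k_d t_c) = (0.184/1.20) × 26.9 × e^(−0.184×1.512) = 0.1533 × 26.9 × 0.7571 = 3.123 mg/L.
Minimum DO = C_s − D_c = 9.53 − 3.123 = 6.407 mg/L.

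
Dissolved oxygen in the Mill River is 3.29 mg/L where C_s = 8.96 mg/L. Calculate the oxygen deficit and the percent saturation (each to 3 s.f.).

D = C_s − C = 8.96 − 3.29 = 5.67 mg/L.
% saturation = 3.29/8.96 × 100 = 36.7 %.

D ≈ 5.67 mg/L; 36.7 % saturation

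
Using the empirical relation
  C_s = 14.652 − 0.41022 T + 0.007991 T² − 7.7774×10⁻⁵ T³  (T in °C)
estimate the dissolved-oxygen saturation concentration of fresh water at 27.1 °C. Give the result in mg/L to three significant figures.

C_s ≈ 7.86 mg/L

C_s = 14.652 − 0.41022×27.1 + 0.007991×27.1² − 7.7774×10⁻⁵×27.1³ = 7.856 mg/L.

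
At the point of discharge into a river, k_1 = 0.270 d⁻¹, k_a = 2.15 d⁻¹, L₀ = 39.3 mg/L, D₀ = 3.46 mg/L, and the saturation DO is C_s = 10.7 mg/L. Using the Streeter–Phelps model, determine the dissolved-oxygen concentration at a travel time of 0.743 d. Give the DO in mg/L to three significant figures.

k_1 L₀/(k_a−k_1) = 0.270×39.3/(2.15−0.270) = 10.61/1.880 = 5.644 mg/L.
e^(−k_1 t) = e^(−0.270×0.7430) = 0.8182; e^(−k_a t) = e^(−2.15×0.7430) = 0.2024.
D = 5.644 × (0.8182 − 0.2024) + 3.46 × 0.2024 = 3.476 + 0.7003 = 4.176 mg/L.
DO = C_s − D = 10.7 − 4.176 = 6.524 mg/L.

DO ≈ 6.52 mg/L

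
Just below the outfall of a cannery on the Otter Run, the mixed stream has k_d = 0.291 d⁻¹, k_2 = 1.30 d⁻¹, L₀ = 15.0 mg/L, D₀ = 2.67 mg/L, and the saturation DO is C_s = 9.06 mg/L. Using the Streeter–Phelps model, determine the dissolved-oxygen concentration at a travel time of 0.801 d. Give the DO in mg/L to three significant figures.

DO ≈ 6.22 mg/L

k_d L₀/(k_2−k_d) = 0.291×15.0/(1.30−0.291) = 4.365/1.009 = 4.326 mg/L.
e^(−k_d t) = e^(−0.291×0.8010) = 0.7921; e^(−k_2 t) = e^(−1.30×0.8010) = 0.3530.
D = 4.326 × (0.7921 − 0.3530) + 2.67 × 0.3530 = 1.900 + 0.9425 = 2.842 mg/L.
DO = C_s − D = 9.06 − 2.842 = 6.218 mg/L.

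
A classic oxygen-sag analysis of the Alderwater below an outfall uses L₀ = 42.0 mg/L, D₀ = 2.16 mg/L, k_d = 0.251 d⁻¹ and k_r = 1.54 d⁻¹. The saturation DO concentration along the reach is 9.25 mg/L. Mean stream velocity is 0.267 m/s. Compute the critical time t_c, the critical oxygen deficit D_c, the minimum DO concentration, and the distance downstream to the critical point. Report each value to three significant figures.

At the critical point dD/dt = 0, so k_d L₀ e^(−k_d t) = k_r D. Substituting D(t) from the Streeter–Phelps equation and solving for t gives
t_c = ln[(k_r/k_d)(1 − D₀(k_r−k_d)/(k_d L₀))] / (k_r−k_d).
Here k_r−k_d = 1.289 d⁻¹ and 1 − D₀(k_r−k_d)/(k_d L₀) = 1 − 2.16×1.289/(0.251×42.0) = 0.7359, so
t_c = ln(6.135 × 0.7359) / 1.289 = 1.507 / 1.289 = 1.169 d.
D_c = (k_d/k_r) L₀ e^(−k_d t_c) = (0.251/1.54) × 42.0 × e^(−0.251×1.169) = 0.1630 × 42.0 × 0.7456 = 5.104 mg/L.
Minimum DO = C_s − D_c = 9.25 − 5.104 = 4.146 mg/L.
x_c = v t_c = 0.267 m/s × 1.169 d × 86400 s/d = 26980 m ≈ 27.0 km.

t_c ≈ 1.17 d; D_c ≈ 5.10 mg/L; min DO ≈ 4.15 mg/L; x_c ≈ 27.0 km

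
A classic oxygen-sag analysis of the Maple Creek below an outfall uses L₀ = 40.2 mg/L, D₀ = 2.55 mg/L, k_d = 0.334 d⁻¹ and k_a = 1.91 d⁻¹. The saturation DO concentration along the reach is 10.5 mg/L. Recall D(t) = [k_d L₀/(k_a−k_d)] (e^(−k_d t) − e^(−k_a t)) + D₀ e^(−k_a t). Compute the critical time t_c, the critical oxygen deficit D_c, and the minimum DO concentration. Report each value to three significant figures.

t_c ≈ 0.881 d; D_c ≈ 5.24 mg/L; min DO ≈ 5.26 mg/L

At the critical point dD/dt = 0, so k_d L₀ e^(−k_d t) = k_a D. Substituting D(t) from the Streeter–Phelps equation and solving for t gives
t_c = ln[(k_a/k_d)(1 − D₀(k_a−k_d)/(k_d L₀))] / (k_a−k_d).
Here k_a−k_d = 1.576 d⁻¹ and 1 − D₀(k_a−k_d)/(k_d L₀) = 1 − 2.55×1.576/(0.334×40.2) = 0.7007, so
t_c = ln(5.719 × 0.7007) / 1.576 = 1.388 / 1.576 = 0.8807 d.
D_c = (k_d/k_a) L₀ e^(−k_d t_c) = (0.334/1.91) × 40.2 × e^(−0.334×0.8807) = 0.1749 × 40.2 × 0.7452 = 5.238 mg/L.
Minimum DO = C_s − D_c = 10.5 − 5.238 = 5.262 mg/L.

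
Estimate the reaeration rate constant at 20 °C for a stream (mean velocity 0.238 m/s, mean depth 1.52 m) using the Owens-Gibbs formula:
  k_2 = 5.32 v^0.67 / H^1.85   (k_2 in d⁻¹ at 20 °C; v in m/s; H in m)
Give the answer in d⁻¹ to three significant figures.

k_2 ≈ 0.937 d⁻¹

k_2 = 5.32 × 0.238^0.67 / 1.52^1.85 = 5.32 × 0.3822 / 2.170 = 0.9371 d⁻¹.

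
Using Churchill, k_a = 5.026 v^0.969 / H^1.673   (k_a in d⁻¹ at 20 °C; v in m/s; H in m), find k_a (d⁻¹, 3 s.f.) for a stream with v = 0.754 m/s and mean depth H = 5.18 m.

k_a ≈ 0.244 d⁻¹

k_a = 5.026 × 0.754^0.969 / 5.18^1.673 = 5.026 × 0.7606 / 15.67 = 0.2440 d⁻¹.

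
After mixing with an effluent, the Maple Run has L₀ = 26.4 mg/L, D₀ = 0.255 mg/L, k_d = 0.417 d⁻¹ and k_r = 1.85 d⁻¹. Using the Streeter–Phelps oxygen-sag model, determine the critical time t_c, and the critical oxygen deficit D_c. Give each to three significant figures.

At the critical point dD/dt = 0, so k_d L₀ e^(−k_d t) = k_r D. Substituting D(t) from the Streeter–Phelps equation and solving for t gives
t_c = ln[(k_r/k_d)(1 − D₀(k_r−k_d)/(k_d L₀))] / (k_r−k_d).
Here k_r−k_d = 1.433 d⁻¹ and 1 − D₀(k_r−k_d)/(k_d L₀) = 1 − 0.255×1.433/(0.417×26.4) = 0.9668, so
t_c = ln(4.436 × 0.9668) / 1.433 = 1.456 / 1.433 = 1.016 d.
D_c = (k_d/k_r) L₀ e^(−k_d t_c) = (0.417/1.85) × 26.4 × e^(−0.417×1.016) = 0.2254 × 26.4 × 0.6546 = 3.895 mg/L.

t_c ≈ 1.02 d; D_c ≈ 3.90 mg/L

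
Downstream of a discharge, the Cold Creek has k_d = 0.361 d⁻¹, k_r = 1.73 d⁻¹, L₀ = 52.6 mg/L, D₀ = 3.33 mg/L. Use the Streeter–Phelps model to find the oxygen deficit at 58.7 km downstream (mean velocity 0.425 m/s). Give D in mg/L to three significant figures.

Travel time t = x/v = 58.7 km / (0.425 m/s) = 58700 m / 0.425 m/s = 138100 s = 1.599 d.
k_d L₀/(k_r−k_d) = 0.361×52.6/(1.73−0.361) = 18.99/1.369 = 13.87 mg/L.
e^(−k_d t) = e^(−0.361×1.599) = 0.5615; e^(−k_r t) = e^(−1.73×1.599) = 0.06294.
D = 13.87 × (0.5615 − 0.06294) + 3.33 × 0.06294 = 6.916 + 0.2096 = 7.125 mg/L.

D ≈ 7.13 mg/L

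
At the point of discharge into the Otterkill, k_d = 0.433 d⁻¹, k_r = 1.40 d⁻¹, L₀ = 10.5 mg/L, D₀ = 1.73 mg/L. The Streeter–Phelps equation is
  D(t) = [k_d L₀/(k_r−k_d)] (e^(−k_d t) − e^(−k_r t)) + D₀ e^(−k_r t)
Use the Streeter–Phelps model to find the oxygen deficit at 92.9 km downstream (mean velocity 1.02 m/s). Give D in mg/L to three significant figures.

Travel time t = x/v = 92.9 km / (1.02 m/s) = 92900 m / 1.02 m/s = 91080 s = 1.054 d.
k_d L₀/(k_r−k_d) = 0.433×10.5/(1.40−0.433) = 4.546/0.9670 = 4.702 mg/L.
e^(−k_d t) = e^(−0.433×1.054) = 0.6335; e^(−k_r t) = e^(−1.40×1.054) = 0.2286.
D = 4.702 × (0.6335 − 0.2286) + 1.73 × 0.2286 = 1.904 + 0.3955 = 2.299 mg/L.

D ≈ 2.30 mg/L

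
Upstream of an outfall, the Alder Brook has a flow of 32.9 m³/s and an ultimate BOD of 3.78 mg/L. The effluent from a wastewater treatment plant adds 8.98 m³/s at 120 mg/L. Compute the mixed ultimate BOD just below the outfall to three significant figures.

28.7 mg/L

Flow-weighted mixing: C = (Q_r C_r + Q_w C_w)/(Q_r + Q_w)
= (32.9×3.78 + 8.98×120)/(32.9 + 8.98) = 1202/41.88 = 28.70 mg/L.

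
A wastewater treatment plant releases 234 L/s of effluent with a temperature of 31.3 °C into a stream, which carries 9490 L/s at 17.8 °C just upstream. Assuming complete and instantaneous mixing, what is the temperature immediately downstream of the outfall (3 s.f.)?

18.1 °C

Flow-weighted mixing: C = (Q_r C_r + Q_w C_w)/(Q_r + Q_w)
= (9490×17.8 + 234×31.3)/(9490 + 234) = 176200/9724 = 18.12 °C.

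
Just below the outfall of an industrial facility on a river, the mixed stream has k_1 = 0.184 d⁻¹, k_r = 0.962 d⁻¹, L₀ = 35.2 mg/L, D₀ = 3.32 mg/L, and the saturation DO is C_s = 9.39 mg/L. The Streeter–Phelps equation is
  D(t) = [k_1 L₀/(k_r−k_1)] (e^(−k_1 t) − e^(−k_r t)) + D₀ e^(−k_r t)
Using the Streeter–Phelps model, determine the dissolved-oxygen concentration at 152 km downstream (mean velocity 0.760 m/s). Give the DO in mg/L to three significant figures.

DO ≈ 4.49 mg/L

Travel time t = x/v = 152 km / (0.760 m/s) = 152000 m / 0.760 m/s = 200000 s = 2.315 d.
k_1 L₀/(k_r−k_1) = 0.184×35.2/(0.962−0.184) = 6.477/0.7780 = 8.325 mg/L.
e^(−k_1 t) = e^(−0.184×2.315) = 0.6532; e^(−k_r t) = e^(−0.962×2.315) = 0.1079.
D = 8.325 × (0.6532 − 0.1079) + 3.32 × 0.1079 = 4.540 + 0.3581 = 4.898 mg/L.
DO = C_s − D = 9.39 − 4.898 = 4.492 mg/L.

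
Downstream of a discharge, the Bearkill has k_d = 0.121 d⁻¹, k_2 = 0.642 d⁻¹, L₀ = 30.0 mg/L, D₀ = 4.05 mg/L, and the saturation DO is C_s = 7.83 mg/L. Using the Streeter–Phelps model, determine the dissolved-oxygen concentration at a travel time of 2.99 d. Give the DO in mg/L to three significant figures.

k_d L₀/(k_2−k_d) = 0.121×30.0/(0.642−0.121) = 3.630/0.5210 = 6.967 mg/L.
e^(−k_d t) = e^(−0.121×2.990) = 0.6964; e^(−k_2 t) = e^(−0.642×2.990) = 0.1467.
D = 6.967 × (0.6964 − 0.1467) + 4.05 × 0.1467 = 3.830 + 0.5940 = 4.424 mg/L.
DO = C_s − D = 7.83 − 4.424 = 3.406 mg/L.

DO ≈ 3.41 mg/L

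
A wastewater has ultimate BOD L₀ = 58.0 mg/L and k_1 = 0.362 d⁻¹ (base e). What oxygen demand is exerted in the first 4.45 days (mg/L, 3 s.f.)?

y_t = L₀(1 − e^(−k_1 t)) = 58.0 × (1 − e^(−0.362×4.45))
= 58.0 × (1 − 0.1997) = 58.0 × 0.8003 = 46.42 mg/L.

y ≈ 46.4 mg/L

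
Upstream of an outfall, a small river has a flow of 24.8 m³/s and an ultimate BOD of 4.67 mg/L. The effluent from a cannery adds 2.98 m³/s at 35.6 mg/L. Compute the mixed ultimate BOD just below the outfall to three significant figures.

Flow-weighted mixing: C = (Q_r C_r + Q_w C_w)/(Q_r + Q_w)
= (24.8×4.67 + 2.98×35.6)/(24.8 + 2.98) = 221.9/27.78 = 7.988 mg/L.

7.99 mg/L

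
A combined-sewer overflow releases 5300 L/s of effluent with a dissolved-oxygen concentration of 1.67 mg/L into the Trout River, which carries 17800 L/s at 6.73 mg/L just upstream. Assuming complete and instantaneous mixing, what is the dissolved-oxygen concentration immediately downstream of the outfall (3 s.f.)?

5.57 mg/L

Flow-weighted mixing: C = (Q_r C_r + Q_w C_w)/(Q_r + Q_w)
= (17800×6.73 + 5300×1.67)/(17800 + 5300) = 128600/23100 = 5.569 mg/L.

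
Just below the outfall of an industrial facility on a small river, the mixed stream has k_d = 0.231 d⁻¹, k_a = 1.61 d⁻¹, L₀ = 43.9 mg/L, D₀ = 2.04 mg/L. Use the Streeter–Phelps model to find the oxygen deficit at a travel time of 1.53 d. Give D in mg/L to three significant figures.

k_d L₀/(k_a−k_d) = 0.231×43.9/(1.61−0.231) = 10.14/1.379 = 7.354 mg/L.
e^(−k_d t) = e^(−0.231×1.530) = 0.7023; e^(−k_a t) = e^(−1.61×1.530) = 0.08515.
D = 7.354 × (0.7023 − 0.08515) + 2.04 × 0.08515 = 4.538 + 0.1737 = 4.712 mg/L.

D ≈ 4.71 mg/L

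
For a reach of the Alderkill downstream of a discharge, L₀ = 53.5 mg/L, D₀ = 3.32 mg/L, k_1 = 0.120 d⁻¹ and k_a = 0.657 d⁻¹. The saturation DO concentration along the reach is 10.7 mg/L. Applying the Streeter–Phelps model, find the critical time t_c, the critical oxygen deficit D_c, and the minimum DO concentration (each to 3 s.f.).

t_c ≈ 2.56 d; D_c ≈ 7.19 mg/L; min DO ≈ 3.51 mg/L

t_c = [1/(k_a−k_1)] ln[(k_a/k_1)(1 − D₀(k_a−k_1)/(k_1 L₀))]
= [1/(0.657−0.120)] ln[(0.657/0.120)(1 − 3.32×0.5370/(0.120×53.5))]
= (1/0.5370) ln[5.475 × 0.7223] = 1.862 × ln(3.955) = 1.862 × 1.375 = 2.560 d.
L(t_c) = L₀ e^(−k_1 t_c) = 53.5 × 0.7355 = 39.35 mg/L, and at the critical point k_a D_c = k_1 L, so D_c = (0.120/0.657) × 39.35 = 7.187 mg/L.
Minimum DO = C_s − D_c = 10.7 − 7.187 = 3.513 mg/L.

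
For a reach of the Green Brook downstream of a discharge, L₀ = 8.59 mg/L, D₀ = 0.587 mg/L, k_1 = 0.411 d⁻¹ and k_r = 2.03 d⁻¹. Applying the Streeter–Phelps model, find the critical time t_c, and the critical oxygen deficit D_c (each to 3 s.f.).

t_c ≈ 0.793 d; D_c ≈ 1.26 mg/L

t_c = [1/(k_r−k_1)] ln[(k_r/k_1)(1 − D₀(k_r−k_1)/(k_1 L₀))]
= [1/(2.03−0.411)] ln[(2.03/0.411)(1 − 0.587×1.619/(0.411×8.59))]
= (1/1.619) ln[4.939 × 0.7308] = 0.6177 × ln(3.610) = 0.6177 × 1.284 = 0.7928 d.
D_c = (k_1/k_r) L₀ e^(−k_1 t_c) = (0.411/2.03) × 8.59 × e^(−0.411×0.7928) = 0.2025 × 8.59 × 0.7219 = 1.256 mg/L.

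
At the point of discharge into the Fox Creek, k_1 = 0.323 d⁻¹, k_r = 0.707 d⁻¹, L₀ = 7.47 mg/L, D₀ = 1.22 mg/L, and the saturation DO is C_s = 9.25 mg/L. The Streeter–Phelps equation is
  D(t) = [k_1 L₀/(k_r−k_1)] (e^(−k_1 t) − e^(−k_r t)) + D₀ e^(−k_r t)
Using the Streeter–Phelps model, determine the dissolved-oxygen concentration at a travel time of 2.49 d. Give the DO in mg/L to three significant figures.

DO ≈ 7.31 mg/L

k_1 L₀/(k_r−k_1) = 0.323×7.47/(0.707−0.323) = 2.413/0.3840 = 6.283 mg/L.
e^(−k_1 t) = e^(−0.323×2.490) = 0.4474; e^(−k_r t) = e^(−0.707×2.490) = 0.1720.
D = 6.283 × (0.4474 − 0.1720) + 1.22 × 0.1720 = 1.731 + 0.2098 = 1.941 mg/L.
DO = C_s − D = 9.25 − 1.941 = 7.309 mg/L.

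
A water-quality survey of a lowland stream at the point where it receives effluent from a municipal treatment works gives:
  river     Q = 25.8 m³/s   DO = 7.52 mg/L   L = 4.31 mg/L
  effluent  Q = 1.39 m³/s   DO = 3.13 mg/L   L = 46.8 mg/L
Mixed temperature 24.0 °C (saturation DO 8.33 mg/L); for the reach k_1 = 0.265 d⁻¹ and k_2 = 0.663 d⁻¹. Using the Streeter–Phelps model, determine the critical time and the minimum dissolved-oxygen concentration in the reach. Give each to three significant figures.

Mixed DO = (25.8×7.52 + 1.39×3.13)/(25.8+1.39) = 198.4/27.19 = 7.296 mg/L.
Mixed L₀ = (25.8×4.31 + 1.39×46.8)/(27.19) = 176.2/27.19 = 6.482 mg/L.
Initial deficit D₀ = C_s − DO₀ = 8.33 − 7.296 = 1.034 mg/L.
t_c = (1/0.3980) ln[(0.663/0.265)(1 − 1.034×0.3980/(0.265×6.482))] = 2.513 × ln(1.902) = 1.616 d.
D_c = (0.265/0.663) × 6.482 × e^(−0.265×1.616) = 0.3997 × 6.482 × 0.6517 = 1.689 mg/L.
Minimum DO = 8.33 − 1.689 = 6.641 mg/L.

t_c ≈ 1.62 d; minimum DO ≈ 6.64 mg/L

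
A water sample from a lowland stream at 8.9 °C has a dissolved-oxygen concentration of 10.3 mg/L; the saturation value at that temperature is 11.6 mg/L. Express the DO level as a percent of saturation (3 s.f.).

% saturation = C/C_s × 100 = 10.3/11.6 × 100 = 88.8 %.

88.8 % saturation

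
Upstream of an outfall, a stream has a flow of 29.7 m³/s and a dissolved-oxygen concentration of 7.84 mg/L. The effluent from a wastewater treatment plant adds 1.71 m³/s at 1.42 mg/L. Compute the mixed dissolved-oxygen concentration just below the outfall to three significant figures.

Flow-weighted mixing: C = (Q_r C_r + Q_w C_w)/(Q_r + Q_w)
= (29.7×7.84 + 1.71×1.42)/(29.7 + 1.71) = 235.3/31.41 = 7.490 mg/L.

7.49 mg/L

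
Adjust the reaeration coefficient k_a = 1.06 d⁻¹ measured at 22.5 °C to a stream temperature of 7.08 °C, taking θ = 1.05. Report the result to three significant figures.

k_a(T₂) = k_a(T₁) · θ^(T₂−T₁) = 1.06 × 1.05^(7.08−22.5)
= 1.06 × 1.05^-15.4 = 1.06 × 0.4713 = 0.4995 d⁻¹.

k_a ≈ 0.500 d⁻¹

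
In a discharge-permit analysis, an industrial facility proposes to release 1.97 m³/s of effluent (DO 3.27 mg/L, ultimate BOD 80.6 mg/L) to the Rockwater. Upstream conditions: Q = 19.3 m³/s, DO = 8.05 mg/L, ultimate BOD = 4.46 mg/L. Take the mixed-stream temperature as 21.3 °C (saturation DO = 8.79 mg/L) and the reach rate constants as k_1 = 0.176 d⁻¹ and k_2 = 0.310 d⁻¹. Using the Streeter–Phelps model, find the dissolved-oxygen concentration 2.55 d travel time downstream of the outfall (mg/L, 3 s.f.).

Mixed DO = (19.3×8.05 + 1.97×3.27)/(19.3+1.97) = 161.8/21.27 = 7.607 mg/L.
Mixed L₀ = (19.3×4.46 + 1.97×80.6)/(21.27) = 244.9/21.27 = 11.51 mg/L.
Initial deficit D₀ = C_s − DO₀ = 8.79 − 7.607 = 1.183 mg/L.
D(2.55) = [0.176×11.51/(0.310−0.176)](e^(−0.176×2.55) − e^(−0.310×2.55)) + 1.183 e^(−0.310×2.55)
= 15.12 × (0.6384 − 0.4536) + 1.183 × 0.4536 = 3.330 mg/L.
DO = 8.79 − 3.330 = 5.460 mg/L.

DO ≈ 5.46 mg/L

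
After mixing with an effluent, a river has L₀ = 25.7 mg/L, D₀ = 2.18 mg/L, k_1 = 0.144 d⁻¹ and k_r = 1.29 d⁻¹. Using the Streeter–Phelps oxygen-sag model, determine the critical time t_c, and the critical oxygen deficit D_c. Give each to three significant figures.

With k_r/k_1 = 8.958 and 1 − D₀(k_r−k_1)/(k_1 L₀) = 0.3249,
t_c = ln(8.958 × 0.3249) / (1.29 − 0.144) = ln(2.911) / 1.146 = 1.068/1.146 = 0.9323 d.
D_c = (k_1/k_r) L₀ e^(−k_1 t_c) = (0.144/1.29) × 25.7 × e^(−0.144×0.9323) = 0.1116 × 25.7 × 0.8744 = 2.508 mg/L.

t_c ≈ 0.932 d; D_c ≈ 2.51 mg/L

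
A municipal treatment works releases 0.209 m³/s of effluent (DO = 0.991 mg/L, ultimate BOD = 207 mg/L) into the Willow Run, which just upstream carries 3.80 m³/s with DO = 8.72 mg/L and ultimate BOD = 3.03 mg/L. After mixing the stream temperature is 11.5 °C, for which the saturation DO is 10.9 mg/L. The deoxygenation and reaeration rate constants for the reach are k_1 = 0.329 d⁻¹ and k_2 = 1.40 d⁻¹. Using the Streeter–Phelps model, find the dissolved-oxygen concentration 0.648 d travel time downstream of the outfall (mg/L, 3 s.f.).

DO ≈ 8.16 mg/L

Mixed DO = (3.80×8.72 + 0.209×0.991)/(3.80+0.209) = 33.34/4.009 = 8.317 mg/L.
Mixed L₀ = (3.80×3.03 + 0.209×207)/(4.009) = 54.78/4.009 = 13.66 mg/L.
Initial deficit D₀ = C_s − DO₀ = 10.9 − 8.317 = 2.583 mg/L.
D(0.648) = [0.329×13.66/(1.40−0.329)](e^(−0.329×0.648) − e^(−1.40×0.648)) + 2.583 e^(−1.40×0.648)
= 4.197 × (0.8080 − 0.4037) + 2.583 × 0.4037 = 2.740 mg/L.
DO = 10.9 − 2.740 = 8.160 mg/L.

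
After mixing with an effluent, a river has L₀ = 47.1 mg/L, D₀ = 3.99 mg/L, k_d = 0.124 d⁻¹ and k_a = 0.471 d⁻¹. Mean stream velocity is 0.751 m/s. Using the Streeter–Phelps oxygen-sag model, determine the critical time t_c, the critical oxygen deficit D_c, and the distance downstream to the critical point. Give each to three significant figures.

With k_a/k_d = 3.798 and 1 − D₀(k_a−k_d)/(k_d L₀) = 0.7629,
t_c = ln(3.798 × 0.7629) / (0.471 − 0.124) = ln(2.898) / 0.3470 = 1.064/0.3470 = 3.066 d.
D_c = (k_d/k_a) L₀ e^(−k_d t_c) = (0.124/0.471) × 47.1 × e^(−0.124×3.066) = 0.2633 × 47.1 × 0.6837 = 8.478 mg/L.
x_c = v t_c = 0.751 m/s × 3.066 d × 86400 s/d = 199000 m ≈ 199 km.

t_c ≈ 3.07 d; D_c ≈ 8.48 mg/L; x_c ≈ 199 km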